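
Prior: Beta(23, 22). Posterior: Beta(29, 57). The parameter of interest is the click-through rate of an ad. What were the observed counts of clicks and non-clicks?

6 clicks and 35 non-clicks

A Beta(α, β) prior with s successes and f failures in binomial data gives a Beta(α+s, β+f) posterior.
So s = 29 − 23 = 6 and f = 57 − 22 = 35.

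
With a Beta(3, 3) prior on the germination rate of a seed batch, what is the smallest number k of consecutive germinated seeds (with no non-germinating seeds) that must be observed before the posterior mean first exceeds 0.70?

After k germinated seeds and 0 non-germinating seeds the posterior is Beta(3+k, 3), with mean (3+k)/(3+3+k).
Set (3+k)/(6+k) > 0.70 and solve: k > (0.70·6 − 3)/(1 − 0.70) = 4.000.
The smallest integer exceeding 4.000 is 5, and checking k=5: (8)/(11) = 0.7273 > 0.70.

k = 5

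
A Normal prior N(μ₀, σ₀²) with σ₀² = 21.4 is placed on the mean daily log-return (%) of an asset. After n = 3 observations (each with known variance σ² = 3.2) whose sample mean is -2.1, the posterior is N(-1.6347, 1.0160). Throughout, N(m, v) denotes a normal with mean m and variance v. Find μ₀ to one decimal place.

μ₀ = 7.7

The posterior mean is a precision-weighted average: μ_n = (τ₀μ₀ + τ_data·x̄)/(τ₀+τ_data), with τ₀=1/σ₀² and τ_data=n/σ².
Here τ₀ = 1/21.4 = 0.046729 and τ_data = 3/3.2 = 0.937500, so τ_n = 0.984229.
Rearranging for μ₀: μ₀ = (μ_n·τ_n − τ_data·x̄)/τ₀ = (-1.6347·0.984229 − 0.937500·-2.1) / 0.046729 = 0.359831/0.046729 ≈ 7.7.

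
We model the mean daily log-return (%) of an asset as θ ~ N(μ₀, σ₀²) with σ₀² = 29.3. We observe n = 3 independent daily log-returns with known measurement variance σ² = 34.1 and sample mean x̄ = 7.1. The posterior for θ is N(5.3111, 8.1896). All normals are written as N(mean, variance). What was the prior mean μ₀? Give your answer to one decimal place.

μ₀ = 0.7

With known observation variance, the Normal–Normal posterior has precision τ_n = τ₀ + n/σ² and mean μ_n = (τ₀μ₀ + (n/σ²)x̄)/τ_n.
Here τ₀ = 1/29.3 = 0.034130 and τ_data = 3/34.1 = 0.087977, so τ_n = 0.122107.
Rearranging for μ₀: μ₀ = (μ_n·τ_n − τ_data·x̄)/τ₀ = (5.3111·0.122107 − 0.087977·7.1) / 0.034130 = 0.023886/0.034130 ≈ 0.7.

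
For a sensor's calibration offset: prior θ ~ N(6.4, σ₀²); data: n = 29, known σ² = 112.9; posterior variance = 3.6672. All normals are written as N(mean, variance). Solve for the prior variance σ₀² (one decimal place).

For the Normal–Normal model with known σ², precisions add: τ_n = τ₀ + n/σ².
So 1/σ₀² = 1/3.6672 − 29/112.9 = 0.272688 − 0.256864 = 0.015824.
Hence σ₀² = 1/0.015824 ≈ 63.2.

σ₀² = 63.2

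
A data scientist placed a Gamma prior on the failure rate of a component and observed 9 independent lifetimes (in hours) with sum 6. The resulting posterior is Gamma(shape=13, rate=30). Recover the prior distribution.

Gamma(shape=4, rate=24)

For an exponential likelihood with a Gamma(α, β) prior on the rate, n observations with total T give posterior Gamma(α+n, β+T).
So α = 13 − 9 = 4 and β = 30 − 6 = 24.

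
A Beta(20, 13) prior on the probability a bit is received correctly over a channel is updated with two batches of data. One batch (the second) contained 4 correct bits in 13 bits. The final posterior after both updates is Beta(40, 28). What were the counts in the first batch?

16 correct bits and 6 errors

Sequential conjugate updates are equivalent to a single update on the pooled data, so total successes = posterior α − prior α and total failures = posterior β − prior β.
Total across both batches: 40−20=20 correct bits, 28−13=15 errors.
Subtract the second batch: 20−4=16 correct bits and 15−9=6 errors.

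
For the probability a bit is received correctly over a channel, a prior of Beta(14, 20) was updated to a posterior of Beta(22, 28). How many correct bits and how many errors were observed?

8 correct bits and 8 errors

Under Beta–binomial conjugacy the posterior parameters are (α+s, β+f).
Match parameters: s=22−14=8, f=28−20=8.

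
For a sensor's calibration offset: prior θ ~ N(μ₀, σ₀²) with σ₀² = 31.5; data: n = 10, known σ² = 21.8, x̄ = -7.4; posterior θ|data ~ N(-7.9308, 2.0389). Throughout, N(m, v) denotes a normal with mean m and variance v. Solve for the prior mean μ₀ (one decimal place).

μ₀ = -15.6

With known observation variance, the Normal–Normal posterior has precision τ_n = τ₀ + n/σ² and mean μ_n = (τ₀μ₀ + (n/σ²)x̄)/τ_n.
Here τ₀ = 1/31.5 = 0.031746 and τ_data = 10/21.8 = 0.458716, so τ_n = 0.490462.
Rearranging for μ₀: μ₀ = (μ_n·τ_n − τ_data·x̄)/τ₀ = (-7.9308·0.490462 − 0.458716·-7.4) / 0.031746 = -0.495258/0.031746 ≈ -15.6.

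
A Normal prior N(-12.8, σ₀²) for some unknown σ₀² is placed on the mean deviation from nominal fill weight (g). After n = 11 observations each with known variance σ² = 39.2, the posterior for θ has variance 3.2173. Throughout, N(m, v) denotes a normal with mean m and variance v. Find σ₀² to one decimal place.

For the Normal–Normal model with known σ², precisions add: τ_n = τ₀ + n/σ².
So 1/σ₀² = 1/3.2173 − 11/39.2 = 0.310820 − 0.280612 = 0.030208.
Hence σ₀² = 1/0.030208 ≈ 33.1.

σ₀² = 33.1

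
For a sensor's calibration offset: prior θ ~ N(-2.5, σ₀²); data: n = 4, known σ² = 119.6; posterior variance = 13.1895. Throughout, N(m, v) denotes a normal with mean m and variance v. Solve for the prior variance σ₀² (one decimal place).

Posterior precision equals prior precision plus data precision: 1/σ_n² = 1/σ₀² + n/σ².
So 1/σ₀² = 1/13.1895 − 4/119.6 = 0.075818 − 0.033445 = 0.042373.
Hence σ₀² = 1/0.042373 ≈ 23.6.

σ₀² = 23.6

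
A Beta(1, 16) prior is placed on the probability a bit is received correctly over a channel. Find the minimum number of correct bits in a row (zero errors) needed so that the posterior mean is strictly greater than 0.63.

After k correct bits and 0 errors the posterior is Beta(1+k, 16), with mean (1+k)/(1+16+k).
Set (1+k)/(17+k) > 0.63 and solve: k > (0.63·17 − 1)/(1 − 0.63) = 26.243.
The smallest integer exceeding 26.243 is 27, and checking k=27: (28)/(44) = 0.6364 > 0.63.

k = 27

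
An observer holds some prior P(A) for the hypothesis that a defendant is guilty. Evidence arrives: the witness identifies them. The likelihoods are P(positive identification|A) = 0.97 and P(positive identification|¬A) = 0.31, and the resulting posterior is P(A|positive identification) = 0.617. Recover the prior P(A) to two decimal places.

P(A) = 0.34

Bayes' rule in odds form gives O(A|E) = O(A)·[P(E|A)/P(E|¬A)], hence O(A) = O(A|E)/LR.
Posterior odds = 0.617/(1−0.617) = 1.6110. LR = 0.97/0.31 = 3.1290.
Prior odds = 1.6110/3.1290 = 0.5149, so P(A) = 0.5149/(1+0.5149) ≈ 0.34.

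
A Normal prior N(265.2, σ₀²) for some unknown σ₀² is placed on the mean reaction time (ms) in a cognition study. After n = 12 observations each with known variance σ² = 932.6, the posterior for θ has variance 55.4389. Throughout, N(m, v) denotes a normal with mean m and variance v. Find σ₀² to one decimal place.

σ₀² = 193.4

For the Normal–Normal model with known σ², precisions add: τ_n = τ₀ + n/σ².
So 1/σ₀² = 1/55.4389 − 12/932.6 = 0.018038 − 0.012867 = 0.005171.
Hence σ₀² = 1/0.005171 ≈ 193.4.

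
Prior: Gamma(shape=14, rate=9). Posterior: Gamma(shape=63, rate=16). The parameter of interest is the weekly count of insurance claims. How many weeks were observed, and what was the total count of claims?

Gamma–Poisson conjugacy: posterior shape = α + Σxᵢ, posterior rate = β + n.
Matching: Σxᵢ = 63 − 14 = 49 and n = 16 − 9 = 7.

n = 7 weeks with total 49 claims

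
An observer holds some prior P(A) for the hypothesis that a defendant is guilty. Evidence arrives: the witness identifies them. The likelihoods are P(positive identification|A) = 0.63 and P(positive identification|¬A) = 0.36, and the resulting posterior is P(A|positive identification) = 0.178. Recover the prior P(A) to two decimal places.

P(A) = 0.11

In odds form, posterior odds = prior odds × likelihood ratio, so prior odds = posterior odds ÷ LR.
Posterior odds = 0.178/(1−0.178) = 0.2165. LR = 0.63/0.36 = 1.7500.
Prior odds = 0.2165/1.7500 = 0.1237, so P(A) = 0.1237/(1+0.1237) ≈ 0.11.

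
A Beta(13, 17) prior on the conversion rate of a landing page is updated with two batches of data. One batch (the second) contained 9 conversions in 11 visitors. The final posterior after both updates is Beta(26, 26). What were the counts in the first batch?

Because Beta–binomial updating is additive in the counts, the combined data contributed (α_post−α_prior, β_post−β_prior) successes and failures.
Total across both batches: 26−13=13 conversions, 26−17=9 bounces.
Subtract the second batch: 13−9=4 conversions and 9−2=7 bounces.

4 conversions and 7 bounces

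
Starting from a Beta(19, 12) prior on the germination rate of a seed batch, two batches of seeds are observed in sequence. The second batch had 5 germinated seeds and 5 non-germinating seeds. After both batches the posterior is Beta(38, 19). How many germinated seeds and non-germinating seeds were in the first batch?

14 germinated seeds and 2 non-germinating seeds

Sequential conjugate updates are equivalent to a single update on the pooled data, so total successes = posterior α − prior α and total failures = posterior β − prior β.
Total across both batches: 38−19=19 germinated seeds, 19−12=7 non-germinating seeds.
Subtract the second batch: 19−5=14 germinated seeds and 7−5=2 non-germinating seeds.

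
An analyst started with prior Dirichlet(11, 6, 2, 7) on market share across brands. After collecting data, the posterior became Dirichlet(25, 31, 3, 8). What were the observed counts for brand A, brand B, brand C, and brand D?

For a Dirichlet(α) prior with multinomial counts c, the posterior is Dirichlet(α + c) componentwise.
Counts are posterior − prior componentwise: 25−11=14, 31−6=25, 3−2=1, 8−7=1.

counts (14, 25, 1, 1)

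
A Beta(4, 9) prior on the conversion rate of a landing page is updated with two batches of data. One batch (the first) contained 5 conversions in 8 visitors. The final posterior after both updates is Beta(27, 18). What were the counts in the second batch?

18 conversions and 6 bounces

Sequential conjugate updates are equivalent to a single update on the pooled data, so total successes = posterior α − prior α and total failures = posterior β − prior β.
Total across both batches: 27−4=23 conversions, 18−9=9 bounces.
Subtract the first batch: 23−5=18 conversions and 9−3=6 bounces.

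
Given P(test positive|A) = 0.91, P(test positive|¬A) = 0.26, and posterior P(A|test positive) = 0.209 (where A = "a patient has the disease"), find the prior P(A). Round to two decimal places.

P(A) = 0.07

In odds form, posterior odds = prior odds × likelihood ratio, so prior odds = posterior odds ÷ LR.
Posterior odds = 0.209/(1−0.209) = 0.2642. LR = 0.91/0.26 = 3.5000.
Prior odds = 0.2642/3.5000 = 0.0755, so P(A) = 0.0755/(1+0.0755) ≈ 0.07.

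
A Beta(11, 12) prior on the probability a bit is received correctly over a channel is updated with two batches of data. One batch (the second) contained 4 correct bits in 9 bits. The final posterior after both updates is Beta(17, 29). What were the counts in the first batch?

2 correct bits and 12 errors

Because Beta–binomial updating is additive in the counts, the combined data contributed (α_post−α_prior, β_post−β_prior) successes and failures.
Total across both batches: 17−11=6 correct bits, 29−12=17 errors.
Subtract the second batch: 6−4=2 correct bits and 17−5=12 errors.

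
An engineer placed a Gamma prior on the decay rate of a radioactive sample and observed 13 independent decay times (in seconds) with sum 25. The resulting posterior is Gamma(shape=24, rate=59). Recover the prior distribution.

For an exponential likelihood with a Gamma(α, β) prior on the rate, n observations with total T give posterior Gamma(α+n, β+T).
So α = 24 − 13 = 11 and β = 59 − 25 = 34.

Gamma(shape=11, rate=34)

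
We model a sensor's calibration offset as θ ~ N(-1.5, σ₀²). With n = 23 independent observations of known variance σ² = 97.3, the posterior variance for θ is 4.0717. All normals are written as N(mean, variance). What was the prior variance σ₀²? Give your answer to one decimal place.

For the Normal–Normal model with known σ², precisions add: τ_n = τ₀ + n/σ².
So 1/σ₀² = 1/4.0717 − 23/97.3 = 0.245598 − 0.236382 = 0.009216.
Hence σ₀² = 1/0.009216 ≈ 108.5.

σ₀² = 108.5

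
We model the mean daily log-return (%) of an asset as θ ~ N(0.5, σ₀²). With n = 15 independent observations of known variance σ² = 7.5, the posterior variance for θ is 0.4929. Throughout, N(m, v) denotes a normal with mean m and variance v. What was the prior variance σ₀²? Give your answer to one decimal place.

For the Normal–Normal model with known σ², precisions add: τ_n = τ₀ + n/σ².
So 1/σ₀² = 1/0.4929 − 15/7.5 = 2.028809 − 2.000000 = 0.028809.
Hence σ₀² = 1/0.028809 ≈ 34.7.

σ₀² = 34.7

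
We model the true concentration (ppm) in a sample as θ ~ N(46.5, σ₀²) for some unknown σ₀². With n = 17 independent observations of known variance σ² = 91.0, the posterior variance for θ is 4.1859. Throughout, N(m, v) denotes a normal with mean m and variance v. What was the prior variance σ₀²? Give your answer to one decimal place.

σ₀² = 19.2

Posterior precision equals prior precision plus data precision: 1/σ_n² = 1/σ₀² + n/σ².
So 1/σ₀² = 1/4.1859 − 17/91.0 = 0.238897 − 0.186813 = 0.052084.
Hence σ₀² = 1/0.052084 ≈ 19.2.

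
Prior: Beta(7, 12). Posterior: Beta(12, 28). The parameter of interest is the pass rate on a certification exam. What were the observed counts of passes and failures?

Beta is conjugate to the binomial likelihood: posterior = Beta(α+s, β+f).
Match parameters: s=12−7=5, f=28−12=16.

5 passes and 16 failures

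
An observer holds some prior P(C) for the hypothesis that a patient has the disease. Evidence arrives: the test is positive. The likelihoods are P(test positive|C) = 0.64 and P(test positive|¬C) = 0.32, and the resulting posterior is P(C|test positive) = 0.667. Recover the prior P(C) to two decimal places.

P(C) = 0.50

In odds form, posterior odds = prior odds × likelihood ratio, so prior odds = posterior odds ÷ LR.
Posterior odds = 0.667/(1−0.667) = 2.0030. LR = 0.64/0.32 = 2.0000.
Prior odds = 2.0030/2.0000 = 1.0015, so P(C) = 1.0015/(1+1.0015) ≈ 0.50.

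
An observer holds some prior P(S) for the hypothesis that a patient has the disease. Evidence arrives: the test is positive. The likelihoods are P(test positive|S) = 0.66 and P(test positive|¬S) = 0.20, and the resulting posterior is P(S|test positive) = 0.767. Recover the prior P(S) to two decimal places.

P(S) = 0.50

Bayes' rule in odds form gives O(S|E) = O(S)·[P(E|S)/P(E|¬S)], hence O(S) = O(S|E)/LR.
Posterior odds = 0.767/(1−0.767) = 3.2918. LR = 0.66/0.20 = 3.3000.
Prior odds = 3.2918/3.3000 = 0.9975, so P(S) = 0.9975/(1+0.9975) ≈ 0.50.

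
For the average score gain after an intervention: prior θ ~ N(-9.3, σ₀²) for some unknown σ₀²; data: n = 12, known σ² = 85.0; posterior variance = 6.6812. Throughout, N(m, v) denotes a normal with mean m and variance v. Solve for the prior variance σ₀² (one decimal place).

Posterior precision equals prior precision plus data precision: 1/σ_n² = 1/σ₀² + n/σ².
So 1/σ₀² = 1/6.6812 − 12/85.0 = 0.149674 − 0.141176 = 0.008498.
Hence σ₀² = 1/0.008498 ≈ 117.7.

σ₀² = 117.7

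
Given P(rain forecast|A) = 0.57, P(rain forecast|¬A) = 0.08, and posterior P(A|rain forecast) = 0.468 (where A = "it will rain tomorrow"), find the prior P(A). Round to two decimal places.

P(A) = 0.11

Bayes' rule in odds form gives O(A|E) = O(A)·[P(E|A)/P(E|¬A)], hence O(A) = O(A|E)/LR.
Posterior odds = 0.468/(1−0.468) = 0.8797. LR = 0.57/0.08 = 7.1250.
Prior odds = 0.8797/7.1250 = 0.1235, so P(A) = 0.1235/(1+0.1235) ≈ 0.11.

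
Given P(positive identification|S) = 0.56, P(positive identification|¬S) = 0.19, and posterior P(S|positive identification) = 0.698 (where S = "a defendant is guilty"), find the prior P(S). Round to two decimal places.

P(S) = 0.44

Bayes' rule in odds form gives O(S|E) = O(S)·[P(E|S)/P(E|¬S)], hence O(S) = O(S|E)/LR.
Posterior odds = 0.698/(1−0.698) = 2.3113. LR = 0.56/0.19 = 2.9474.
Prior odds = 2.3113/2.9474 = 0.7842, so P(S) = 0.7842/(1+0.7842) ≈ 0.44.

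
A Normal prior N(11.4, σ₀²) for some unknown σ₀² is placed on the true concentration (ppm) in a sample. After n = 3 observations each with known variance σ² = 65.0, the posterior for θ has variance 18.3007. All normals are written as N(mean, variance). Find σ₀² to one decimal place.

For the Normal–Normal model with known σ², precisions add: τ_n = τ₀ + n/σ².
So 1/σ₀² = 1/18.3007 − 3/65.0 = 0.054643 − 0.046154 = 0.008489.
Hence σ₀² = 1/0.008489 ≈ 117.8.

σ₀² = 117.8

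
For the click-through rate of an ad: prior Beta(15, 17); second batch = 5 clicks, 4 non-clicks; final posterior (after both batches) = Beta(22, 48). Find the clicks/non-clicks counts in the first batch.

Because Beta–binomial updating is additive in the counts, the combined data contributed (α_post−α_prior, β_post−β_prior) successes and failures.
Total across both batches: 22−15=7 clicks, 48−17=31 non-clicks.
Subtract the second batch: 7−5=2 clicks and 31−4=27 non-clicks.

2 clicks and 27 non-clicks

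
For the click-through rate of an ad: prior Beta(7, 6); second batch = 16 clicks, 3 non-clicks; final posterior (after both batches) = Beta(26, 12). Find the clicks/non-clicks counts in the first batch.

3 clicks and 3 non-clicks

Sequential conjugate updates are equivalent to a single update on the pooled data, so total successes = posterior α − prior α and total failures = posterior β − prior β.
Total across both batches: 26−7=19 clicks, 12−6=6 non-clicks.
Subtract the second batch: 19−16=3 clicks and 6−3=3 non-clicks.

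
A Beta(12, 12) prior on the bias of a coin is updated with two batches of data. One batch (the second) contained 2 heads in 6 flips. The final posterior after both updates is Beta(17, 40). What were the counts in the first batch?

Because Beta–binomial updating is additive in the counts, the combined data contributed (α_post−α_prior, β_post−β_prior) successes and failures.
Total across both batches: 17−12=5 heads, 40−12=28 tails.
Subtract the second batch: 5−2=3 heads and 28−4=24 tails.

3 heads and 24 tails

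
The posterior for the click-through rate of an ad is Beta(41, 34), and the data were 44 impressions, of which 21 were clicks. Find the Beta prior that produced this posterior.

Beta(20, 11)

Under Beta–binomial conjugacy the posterior parameters are (α+s, β+f).
So α = 41 − 21 = 20 and β = 34 − 23 = 11.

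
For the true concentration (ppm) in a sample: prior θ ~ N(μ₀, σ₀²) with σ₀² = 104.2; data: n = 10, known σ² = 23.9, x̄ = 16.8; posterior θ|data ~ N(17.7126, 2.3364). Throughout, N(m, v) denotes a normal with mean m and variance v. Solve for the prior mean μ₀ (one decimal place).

μ₀ = 57.5

With known observation variance, the Normal–Normal posterior has precision τ_n = τ₀ + n/σ² and mean μ_n = (τ₀μ₀ + (n/σ²)x̄)/τ_n.
Here τ₀ = 1/104.2 = 0.009597 and τ_data = 10/23.9 = 0.418410, so τ_n = 0.428007.
Rearranging for μ₀: μ₀ = (μ_n·τ_n − τ_data·x̄)/τ₀ = (17.7126·0.428007 − 0.418410·16.8) / 0.009597 = 0.551829/0.009597 ≈ 57.5.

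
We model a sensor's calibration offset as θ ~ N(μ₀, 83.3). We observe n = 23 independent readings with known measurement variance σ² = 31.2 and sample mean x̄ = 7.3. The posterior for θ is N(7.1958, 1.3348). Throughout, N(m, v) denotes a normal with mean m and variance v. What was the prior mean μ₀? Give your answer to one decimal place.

μ₀ = 0.8

The posterior mean is a precision-weighted average: μ_n = (τ₀μ₀ + τ_data·x̄)/(τ₀+τ_data), with τ₀=1/σ₀² and τ_data=n/σ².
Here τ₀ = 1/83.3 = 0.012005 and τ_data = 23/31.2 = 0.737179, so τ_n = 0.749184.
Rearranging for μ₀: μ₀ = (μ_n·τ_n − τ_data·x̄)/τ₀ = (7.1958·0.749184 − 0.737179·7.3) / 0.012005 = 0.009572/0.012005 ≈ 0.8.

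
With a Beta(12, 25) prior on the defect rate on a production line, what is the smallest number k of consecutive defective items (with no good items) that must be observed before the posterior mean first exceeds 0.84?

After k defective items and 0 good items the posterior is Beta(12+k, 25), with mean (12+k)/(12+25+k).
Set (12+k)/(37+k) > 0.84 and solve: k > (0.84·37 − 12)/(1 − 0.84) = 119.250.
The smallest integer exceeding 119.250 is 120, and checking k=120: (132)/(157) = 0.8408 > 0.84.

k = 120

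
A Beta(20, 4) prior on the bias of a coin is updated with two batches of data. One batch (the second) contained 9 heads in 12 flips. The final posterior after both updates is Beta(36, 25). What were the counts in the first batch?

7 heads and 18 tails

Sequential conjugate updates are equivalent to a single update on the pooled data, so total successes = posterior α − prior α and total failures = posterior β − prior β.
Total across both batches: 36−20=16 heads, 25−4=21 tails.
Subtract the second batch: 16−9=7 heads and 21−3=18 tails.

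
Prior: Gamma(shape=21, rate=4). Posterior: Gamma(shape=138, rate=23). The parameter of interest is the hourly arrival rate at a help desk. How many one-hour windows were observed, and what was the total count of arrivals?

Gamma–Poisson conjugacy: posterior shape = α + Σxᵢ, posterior rate = β + n.
Matching: Σxᵢ = 138 − 21 = 117 and n = 23 − 4 = 19.

n = 19 one-hour windows with total 117 arrivals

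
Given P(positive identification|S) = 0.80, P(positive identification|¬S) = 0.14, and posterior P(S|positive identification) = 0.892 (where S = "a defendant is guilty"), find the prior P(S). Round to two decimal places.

P(S) = 0.59

In odds form, posterior odds = prior odds × likelihood ratio, so prior odds = posterior odds ÷ LR.
Posterior odds = 0.892/(1−0.892) = 8.2593. LR = 0.80/0.14 = 5.7143.
Prior odds = 8.2593/5.7143 = 1.4454, so P(S) = 1.4454/(1+1.4454) ≈ 0.59.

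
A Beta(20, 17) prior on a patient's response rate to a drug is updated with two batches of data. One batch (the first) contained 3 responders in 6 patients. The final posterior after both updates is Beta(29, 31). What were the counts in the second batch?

Sequential conjugate updates are equivalent to a single update on the pooled data, so total successes = posterior α − prior α and total failures = posterior β − prior β.
Total across both batches: 29−20=9 responders, 31−17=14 non-responders.
Subtract the first batch: 9−3=6 responders and 14−3=11 non-responders.

6 responders and 11 non-responders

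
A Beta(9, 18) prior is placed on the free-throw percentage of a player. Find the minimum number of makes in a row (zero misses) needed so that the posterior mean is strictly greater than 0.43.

k = 5

After k makes and 0 misses the posterior is Beta(9+k, 18), with mean (9+k)/(9+18+k).
Set (9+k)/(27+k) > 0.43 and solve: k > (0.43·27 − 9)/(1 − 0.43) = 4.579.
The smallest integer exceeding 4.579 is 5.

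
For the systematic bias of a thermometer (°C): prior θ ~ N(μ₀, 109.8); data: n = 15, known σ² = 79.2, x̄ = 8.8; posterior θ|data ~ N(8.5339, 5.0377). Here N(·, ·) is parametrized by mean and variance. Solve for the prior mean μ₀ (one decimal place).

The posterior mean is a precision-weighted average: μ_n = (τ₀μ₀ + τ_data·x̄)/(τ₀+τ_data), with τ₀=1/σ₀² and τ_data=n/σ².
Here τ₀ = 1/109.8 = 0.009107 and τ_data = 15/79.2 = 0.189394, so τ_n = 0.198501.
Rearranging for μ₀: μ₀ = (μ_n·τ_n − τ_data·x̄)/τ₀ = (8.5339·0.198501 − 0.189394·8.8) / 0.009107 = 0.027320/0.009107 ≈ 3.0.

μ₀ = 3.0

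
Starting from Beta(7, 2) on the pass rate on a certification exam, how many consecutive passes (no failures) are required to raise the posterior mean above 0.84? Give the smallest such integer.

k = 4

After k passes and 0 failures the posterior is Beta(7+k, 2), with mean (7+k)/(7+2+k).
Set (7+k)/(9+k) > 0.84 and solve: k > (0.84·9 − 7)/(1 − 0.84) = 3.500.
The smallest integer exceeding 3.500 is 4, and checking k=4: (11)/(13) = 0.8462 > 0.84.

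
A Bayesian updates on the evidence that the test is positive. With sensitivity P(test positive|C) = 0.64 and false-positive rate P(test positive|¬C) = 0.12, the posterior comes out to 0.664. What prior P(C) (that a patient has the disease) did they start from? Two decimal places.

In odds form, posterior odds = prior odds × likelihood ratio, so prior odds = posterior odds ÷ LR.
Posterior odds = 0.664/(1−0.664) = 1.9762. LR = 0.64/0.12 = 5.3333.
Prior odds = 1.9762/5.3333 = 0.3705, so P(C) = 0.3705/(1+0.3705) ≈ 0.27.

P(C) = 0.27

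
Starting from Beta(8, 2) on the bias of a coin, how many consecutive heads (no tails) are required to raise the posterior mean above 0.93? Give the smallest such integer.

k = 19

After k heads and 0 tails the posterior is Beta(8+k, 2), with mean (8+k)/(8+2+k).
Set (8+k)/(10+k) > 0.93 and solve: k > (0.93·10 − 8)/(1 − 0.93) = 18.571.
The smallest integer exceeding 18.571 is 19.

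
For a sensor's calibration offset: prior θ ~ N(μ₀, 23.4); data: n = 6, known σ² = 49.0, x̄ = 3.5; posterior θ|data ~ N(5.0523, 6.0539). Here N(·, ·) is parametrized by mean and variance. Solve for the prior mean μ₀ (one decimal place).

The posterior mean is a precision-weighted average: μ_n = (τ₀μ₀ + τ_data·x̄)/(τ₀+τ_data), with τ₀=1/σ₀² and τ_data=n/σ².
Here τ₀ = 1/23.4 = 0.042735 and τ_data = 6/49.0 = 0.122449, so τ_n = 0.165184.
Rearranging for μ₀: μ₀ = (μ_n·τ_n − τ_data·x̄)/τ₀ = (5.0523·0.165184 − 0.122449·3.5) / 0.042735 = 0.405988/0.042735 ≈ 9.5.

μ₀ = 9.5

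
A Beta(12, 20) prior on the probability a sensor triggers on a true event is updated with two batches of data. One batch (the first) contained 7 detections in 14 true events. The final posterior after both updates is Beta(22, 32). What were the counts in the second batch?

Because Beta–binomial updating is additive in the counts, the combined data contributed (α_post−α_prior, β_post−β_prior) successes and failures.
Total across both batches: 22−12=10 detections, 32−20=12 misses.
Subtract the first batch: 10−7=3 detections and 12−7=5 misses.

3 detections and 5 misses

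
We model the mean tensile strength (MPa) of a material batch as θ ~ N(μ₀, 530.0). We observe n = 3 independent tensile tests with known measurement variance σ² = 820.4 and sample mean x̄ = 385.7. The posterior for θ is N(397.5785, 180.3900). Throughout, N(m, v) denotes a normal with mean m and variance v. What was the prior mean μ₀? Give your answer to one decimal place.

With known observation variance, the Normal–Normal posterior has precision τ_n = τ₀ + n/σ² and mean μ_n = (τ₀μ₀ + (n/σ²)x̄)/τ_n.
Here τ₀ = 1/530.0 = 0.001887 and τ_data = 3/820.4 = 0.003657, so τ_n = 0.005544.
Rearranging for μ₀: μ₀ = (μ_n·τ_n − τ_data·x̄)/τ₀ = (397.5785·0.005544 − 0.003657·385.7) / 0.001887 = 0.793670/0.001887 ≈ 420.6.

μ₀ = 420.6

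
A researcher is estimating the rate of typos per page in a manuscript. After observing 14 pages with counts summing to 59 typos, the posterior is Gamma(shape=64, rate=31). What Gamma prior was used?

Gamma(shape=5, rate=17)

A Gamma(α, β) prior (rate parametrization) on a Poisson rate with n observations summing to S gives posterior Gamma(α+S, β+n).
So α = 64 − 59 = 5 and β = 31 − 14 = 17.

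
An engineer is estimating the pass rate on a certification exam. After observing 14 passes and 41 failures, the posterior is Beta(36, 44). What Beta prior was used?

Beta(22, 3)

Beta is conjugate to the binomial likelihood: posterior = Beta(a+s, b+f).
So a = 36 − 14 = 22 and b = 44 − 41 = 3.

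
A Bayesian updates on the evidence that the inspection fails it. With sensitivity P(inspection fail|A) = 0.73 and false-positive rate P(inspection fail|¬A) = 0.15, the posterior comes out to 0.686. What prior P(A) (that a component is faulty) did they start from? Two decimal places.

P(A) = 0.31

Bayes' rule in odds form gives O(A|E) = O(A)·[P(E|A)/P(E|¬A)], hence O(A) = O(A|E)/LR.
Posterior odds = 0.686/(1−0.686) = 2.1847. LR = 0.73/0.15 = 4.8667.
Prior odds = 2.1847/4.8667 = 0.4489, so P(A) = 0.4489/(1+0.4489) ≈ 0.31.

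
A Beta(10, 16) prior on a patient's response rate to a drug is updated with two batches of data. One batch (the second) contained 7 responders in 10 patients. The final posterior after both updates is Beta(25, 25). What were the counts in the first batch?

8 responders and 6 non-responders

Because Beta–binomial updating is additive in the counts, the combined data contributed (α_post−α_prior, β_post−β_prior) successes and failures.
Total across both batches: 25−10=15 responders, 25−16=9 non-responders.
Subtract the second batch: 15−7=8 responders and 9−3=6 non-responders.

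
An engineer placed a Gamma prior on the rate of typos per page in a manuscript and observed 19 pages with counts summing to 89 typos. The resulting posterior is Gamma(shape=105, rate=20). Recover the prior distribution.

Gamma–Poisson conjugacy: posterior shape = α + Σxᵢ, posterior rate = β + n.
So α = 105 − 89 = 16 and β = 20 − 19 = 1.

Gamma(shape=16, rate=1)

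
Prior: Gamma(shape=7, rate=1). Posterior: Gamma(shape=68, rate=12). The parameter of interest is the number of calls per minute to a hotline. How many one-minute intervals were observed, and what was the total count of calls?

A Gamma(α, β) prior (rate parametrization) on a Poisson rate with n observations summing to S gives posterior Gamma(α+S, β+n).
Matching: Σxᵢ = 68 − 7 = 61 and n = 12 − 1 = 11.

n = 11 one-minute intervals with total 61 calls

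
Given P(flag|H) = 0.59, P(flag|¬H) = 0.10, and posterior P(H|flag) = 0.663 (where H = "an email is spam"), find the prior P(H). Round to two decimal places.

In odds form, posterior odds = prior odds × likelihood ratio, so prior odds = posterior odds ÷ LR.
Posterior odds = 0.663/(1−0.663) = 1.9674. LR = 0.59/0.10 = 5.9000.
Prior odds = 1.9674/5.9000 = 0.3335, so P(H) = 0.3335/(1+0.3335) ≈ 0.25.

P(H) = 0.25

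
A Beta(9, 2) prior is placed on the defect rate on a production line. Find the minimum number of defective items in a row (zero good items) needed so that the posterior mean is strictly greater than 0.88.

After k defective items and 0 good items the posterior is Beta(9+k, 2), with mean (9+k)/(9+2+k).
Set (9+k)/(11+k) > 0.88 and solve: k > (0.88·11 − 9)/(1 − 0.88) = 5.667.
The smallest integer exceeding 5.667 is 6.

k = 6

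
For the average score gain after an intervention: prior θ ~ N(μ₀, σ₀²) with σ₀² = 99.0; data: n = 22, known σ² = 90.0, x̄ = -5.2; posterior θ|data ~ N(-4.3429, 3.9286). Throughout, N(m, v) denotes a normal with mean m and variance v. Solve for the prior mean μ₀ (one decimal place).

μ₀ = 16.4

The posterior mean is a precision-weighted average: μ_n = (τ₀μ₀ + τ_data·x̄)/(τ₀+τ_data), with τ₀=1/σ₀² and τ_data=n/σ².
Here τ₀ = 1/99.0 = 0.010101 and τ_data = 22/90.0 = 0.244444, so τ_n = 0.254545.
Rearranging for μ₀: μ₀ = (μ_n·τ_n − τ_data·x̄)/τ₀ = (-4.3429·0.254545 − 0.244444·-5.2) / 0.010101 = 0.165645/0.010101 ≈ 16.4.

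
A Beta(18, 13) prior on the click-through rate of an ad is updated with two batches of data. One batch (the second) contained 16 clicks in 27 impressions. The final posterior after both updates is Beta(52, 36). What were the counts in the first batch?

Because Beta–binomial updating is additive in the counts, the combined data contributed (α_post−α_prior, β_post−β_prior) successes and failures.
Total across both batches: 52−18=34 clicks, 36−13=23 non-clicks.
Subtract the second batch: 34−16=18 clicks and 23−11=12 non-clicks.

18 clicks and 12 non-clicks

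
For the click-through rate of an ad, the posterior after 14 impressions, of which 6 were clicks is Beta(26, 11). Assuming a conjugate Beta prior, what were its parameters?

Beta(20, 3)

Beta is conjugate to the binomial likelihood: posterior = Beta(α+s, β+f).
Subtract the data counts: 26−6=20, 11−8=3.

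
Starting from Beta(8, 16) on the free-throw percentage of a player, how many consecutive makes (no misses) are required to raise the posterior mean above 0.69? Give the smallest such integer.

After k makes and 0 misses the posterior is Beta(8+k, 16), with mean (8+k)/(8+16+k).
Set (8+k)/(24+k) > 0.69 and solve: k > (0.69·24 − 8)/(1 − 0.69) = 27.613.
The smallest integer exceeding 27.613 is 28, and checking k=28: (36)/(52) = 0.6923 > 0.69.

k = 28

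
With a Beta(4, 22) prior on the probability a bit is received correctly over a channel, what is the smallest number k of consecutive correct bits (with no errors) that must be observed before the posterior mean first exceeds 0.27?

k = 5

After k correct bits and 0 errors the posterior is Beta(4+k, 22), with mean (4+k)/(4+22+k).
Set (4+k)/(26+k) > 0.27 and solve: k > (0.27·26 − 4)/(1 − 0.27) = 4.137.
The smallest integer exceeding 4.137 is 5.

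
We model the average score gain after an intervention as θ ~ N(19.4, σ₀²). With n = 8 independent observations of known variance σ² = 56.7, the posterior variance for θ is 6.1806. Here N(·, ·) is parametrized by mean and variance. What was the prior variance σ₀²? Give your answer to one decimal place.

Posterior precision equals prior precision plus data precision: 1/σ_n² = 1/σ₀² + n/σ².
So 1/σ₀² = 1/6.1806 − 8/56.7 = 0.161797 − 0.141093 = 0.020704.
Hence σ₀² = 1/0.020704 ≈ 48.3.

σ₀² = 48.3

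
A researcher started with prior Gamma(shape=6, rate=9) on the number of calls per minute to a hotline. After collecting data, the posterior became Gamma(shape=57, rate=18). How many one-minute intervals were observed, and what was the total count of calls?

A Gamma(α, β) prior (rate parametrization) on a Poisson rate with n observations summing to S gives posterior Gamma(α+S, β+n).
Matching: Σxᵢ = 57 − 6 = 51 and n = 18 − 9 = 9.

n = 9 one-minute intervals with total 51 calls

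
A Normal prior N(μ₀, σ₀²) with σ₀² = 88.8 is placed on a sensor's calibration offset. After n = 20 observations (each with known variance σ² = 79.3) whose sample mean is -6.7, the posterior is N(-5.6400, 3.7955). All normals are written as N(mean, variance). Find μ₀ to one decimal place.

With known observation variance, the Normal–Normal posterior has precision τ_n = τ₀ + n/σ² and mean μ_n = (τ₀μ₀ + (n/σ²)x̄)/τ_n.
Here τ₀ = 1/88.8 = 0.011261 and τ_data = 20/79.3 = 0.252207, so τ_n = 0.263468.
Rearranging for μ₀: μ₀ = (μ_n·τ_n − τ_data·x̄)/τ₀ = (-5.6400·0.263468 − 0.252207·-6.7) / 0.011261 = 0.203827/0.011261 ≈ 18.1.

μ₀ = 18.1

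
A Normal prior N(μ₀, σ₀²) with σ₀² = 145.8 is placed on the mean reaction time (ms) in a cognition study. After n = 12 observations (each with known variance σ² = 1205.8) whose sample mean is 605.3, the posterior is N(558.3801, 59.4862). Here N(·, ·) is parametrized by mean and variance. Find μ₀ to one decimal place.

μ₀ = 490.3

The posterior mean is a precision-weighted average: μ_n = (τ₀μ₀ + τ_data·x̄)/(τ₀+τ_data), with τ₀=1/σ₀² and τ_data=n/σ².
Here τ₀ = 1/145.8 = 0.006859 and τ_data = 12/1205.8 = 0.009952, so τ_n = 0.016811.
Rearranging for μ₀: μ₀ = (μ_n·τ_n − τ_data·x̄)/τ₀ = (558.3801·0.016811 − 0.009952·605.3) / 0.006859 = 3.362982/0.006859 ≈ 490.3.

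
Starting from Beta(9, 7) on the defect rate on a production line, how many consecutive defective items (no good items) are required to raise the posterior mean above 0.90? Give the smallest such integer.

After k defective items and 0 good items the posterior is Beta(9+k, 7), with mean (9+k)/(9+7+k).
Set (9+k)/(16+k) > 0.90 and solve: k > (0.90·16 − 9)/(1 − 0.90) = 54.000.
The smallest integer exceeding 54.000 is 55.

k = 55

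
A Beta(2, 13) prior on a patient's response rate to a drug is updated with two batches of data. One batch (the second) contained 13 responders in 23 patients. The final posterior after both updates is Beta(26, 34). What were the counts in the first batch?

11 responders and 11 non-responders

Because Beta–binomial updating is additive in the counts, the combined data contributed (α_post−α_prior, β_post−β_prior) successes and failures.
Total across both batches: 26−2=24 responders, 34−13=21 non-responders.
Subtract the second batch: 24−13=11 responders and 21−10=11 non-responders.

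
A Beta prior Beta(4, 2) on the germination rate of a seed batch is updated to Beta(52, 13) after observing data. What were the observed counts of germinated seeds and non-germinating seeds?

A Beta(a, b) prior with s successes and f failures in binomial data gives a Beta(a+s, b+f) posterior.
Match parameters: s=52−4=48, f=13−2=11.

48 germinated seeds and 11 non-germinating seeds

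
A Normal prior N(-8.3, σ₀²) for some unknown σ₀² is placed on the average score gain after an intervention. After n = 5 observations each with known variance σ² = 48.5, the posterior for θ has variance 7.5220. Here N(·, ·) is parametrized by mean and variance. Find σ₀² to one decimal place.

Posterior precision equals prior precision plus data precision: 1/σ_n² = 1/σ₀² + n/σ².
So 1/σ₀² = 1/7.5220 − 5/48.5 = 0.132943 − 0.103093 = 0.029850.
Hence σ₀² = 1/0.029850 ≈ 33.5.

σ₀² = 33.5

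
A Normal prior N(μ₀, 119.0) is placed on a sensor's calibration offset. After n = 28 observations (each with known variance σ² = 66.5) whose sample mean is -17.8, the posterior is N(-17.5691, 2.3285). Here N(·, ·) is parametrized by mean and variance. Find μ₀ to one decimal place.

μ₀ = -6.0

With known observation variance, the Normal–Normal posterior has precision τ_n = τ₀ + n/σ² and mean μ_n = (τ₀μ₀ + (n/σ²)x̄)/τ_n.
Here τ₀ = 1/119.0 = 0.008403 and τ_data = 28/66.5 = 0.421053, so τ_n = 0.429456.
Rearranging for μ₀: μ₀ = (μ_n·τ_n − τ_data·x̄)/τ₀ = (-17.5691·0.429456 − 0.421053·-17.8) / 0.008403 = -0.050412/0.008403 ≈ -6.0.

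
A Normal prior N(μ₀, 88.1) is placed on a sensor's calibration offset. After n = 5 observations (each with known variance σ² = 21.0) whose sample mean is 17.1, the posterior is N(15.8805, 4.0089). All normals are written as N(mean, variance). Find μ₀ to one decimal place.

μ₀ = -9.7

The posterior mean is a precision-weighted average: μ_n = (τ₀μ₀ + τ_data·x̄)/(τ₀+τ_data), with τ₀=1/σ₀² and τ_data=n/σ².
Here τ₀ = 1/88.1 = 0.011351 and τ_data = 5/21.0 = 0.238095, so τ_n = 0.249446.
Rearranging for μ₀: μ₀ = (μ_n·τ_n − τ_data·x̄)/τ₀ = (15.8805·0.249446 − 0.238095·17.1) / 0.011351 = -0.110097/0.011351 ≈ -9.7.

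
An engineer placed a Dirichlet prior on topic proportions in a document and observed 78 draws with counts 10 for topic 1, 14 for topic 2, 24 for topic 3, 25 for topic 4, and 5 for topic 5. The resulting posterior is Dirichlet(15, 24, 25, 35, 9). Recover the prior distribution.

Dirichlet(5, 10, 1, 10, 4)

For a Dirichlet(α) prior with multinomial counts c, the posterior is Dirichlet(α + c) componentwise.
Subtract each count from the matching posterior parameter: 15−10=5, 24−14=10, 25−24=1, 35−25=10, 9−5=4.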